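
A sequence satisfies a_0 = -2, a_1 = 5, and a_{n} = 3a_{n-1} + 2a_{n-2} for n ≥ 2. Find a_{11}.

1099747

The ordinary generating function has denominator 1 - 3t - 2t^2.
Iterating the recurrence: a_0,…,a_{11} = -2, 5, 11, 43, 151, 539, 1919, 6835, 24343, 86699, 308783, 1099747.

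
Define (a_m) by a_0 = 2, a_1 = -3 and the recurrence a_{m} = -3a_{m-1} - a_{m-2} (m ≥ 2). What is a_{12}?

The ordinary generating function has denominator 1 + 3q + q^2.
Iterating the recurrence: a_0,…,a_{12} = 2, -3, 7, -18, 47, -123, 322, -843, 2207, -5778, 15127, -39603, 103682.

103682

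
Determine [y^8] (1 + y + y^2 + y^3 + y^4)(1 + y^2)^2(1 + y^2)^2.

11

(1 + y + y^2 + y^3 + y^4) has coefficients 1,1,1,1,1 for degrees 0…4.
(1 + y^2)^2 has coefficients 1,0,2,0,1,0,0,0,0 for degrees 0…8.
Finally multiplying by (1 + y^2)^2, the product of all factors after the first has coefficients 1,0,4,0,6,0,4,0,1 for degrees 0…8.
[y^8] = 1·1 + 1·0 + 1·4 + 1·0 + 1·6 = 11.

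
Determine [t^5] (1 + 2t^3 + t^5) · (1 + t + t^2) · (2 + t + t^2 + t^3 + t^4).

12

(1 + 2t^3 + t^5) has coefficients 1,0,0,2,0,1 for degrees 0…5.
(1 + t + t^2) has coefficients 1,1,1,0,0,0 for degrees 0…5.
Finally multiplying by (2 + t + t^2 + t^3 + t^4), the product of all factors after the first has coefficients 2,3,4,3,3,2 for degrees 0…5.
[t^5] = 1·2 + 2·4 + 1·2 = 12.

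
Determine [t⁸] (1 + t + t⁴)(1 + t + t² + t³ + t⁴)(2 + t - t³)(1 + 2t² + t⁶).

11

(1 + t + t⁴) has coefficients 1,1,0,0,1 for degrees 0…4.
(1 + t + t² + t³ + t⁴) has coefficients 1,1,1,1,1,0,0,0,0 for degrees 0…8.
Multiplying by (2 + t - t³) gives running coefficients 2,3,3,2,2,0,-1,-1,0 for degrees 0…8.
Finally multiplying by (1 + 2t² + t⁶), the product of all factors after the first has coefficients 2,3,7,8,8,4,5,2,1 for degrees 0…8.
[t⁸] = 1·1 + 1·2 + 1·8 = 11.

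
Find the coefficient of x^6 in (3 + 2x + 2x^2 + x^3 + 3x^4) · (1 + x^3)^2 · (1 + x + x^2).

16

(3 + 2x + 2x^2 + x^3 + 3x^4) has coefficients 3,2,2,1,3 for degrees 0…4.
(1 + x^3)^2 has coefficients 1,0,0,2,0,0,1 for degrees 0…6.
Finally multiplying by (1 + x + x^2), the product of all factors after the first has coefficients 1,1,1,2,2,2,1 for degrees 0…6.
[x^6] = 3·1 + 2·2 + 2·2 + 1·2 + 3·1 = 16.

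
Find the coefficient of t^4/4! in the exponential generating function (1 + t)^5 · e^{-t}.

-19

The EGF product rule gives c_4 = Σ_{k_1+k_2=4} C(4; k_1,k_2) · ∏ g_i(k_i), where (1+t)^5 gives the falling factorial (5)_k; e^{-t} gives (-1)^k.
g_1(k) for k = 0…4: 1, 5, 20, 60, 120.
g_2(k) for k = 0…4: 1, -1, 1, -1, 1.
c_4 = Σ_k C(4,k)·g_1(k)·g_2(4−k) = 1·1·1 + 4·5·(-1) + 6·20·1 + 4·60·(-1) + 1·120·1 = 1 − 20 + 120 − 240 + 120 = -19.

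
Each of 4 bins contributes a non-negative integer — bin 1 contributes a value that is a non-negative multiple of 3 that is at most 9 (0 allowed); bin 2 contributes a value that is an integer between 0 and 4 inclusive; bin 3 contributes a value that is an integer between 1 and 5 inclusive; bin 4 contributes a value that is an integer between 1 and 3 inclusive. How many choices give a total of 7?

The generating function for the choices is (1 + z³ + z⁶ + z⁹)·(1 + z + z² + z³ + z⁴)·(z + z² + z³ + z⁴ + z⁵)·(z + z² + z³); the count is [z⁷].
(1 + z³ + z⁶ + z⁹) has coefficients 1,0,0,1,0,0,1,0 for degrees 0…7.
(1 + z + z² + z³ + z⁴) has coefficients 1,1,1,1,1,0,0,0 for degrees 0…7.
Multiplying by (z + z² + z³ + z⁴ + z⁵) gives running coefficients 0,1,2,3,4,5,4,3 for degrees 0…7.
Finally multiplying by (z + z² + z³), the product of all factors after the first has coefficients 0,0,1,3,6,9,12,13 for degrees 0…7.
[z⁷] = 1·13 + 1·6 + 1·0 = 19.

19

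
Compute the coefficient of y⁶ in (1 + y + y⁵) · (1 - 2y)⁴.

-8

(1 + y + y⁵) has coefficients 1,1,0,0,0,1 for degrees 0…5.
(1 - 2y)⁴ has coefficients 1,-8,24,-32,16,0,0 for degrees 0…6.
[y⁶] = 1·0 + 1·0 + 1·(-8) = -8.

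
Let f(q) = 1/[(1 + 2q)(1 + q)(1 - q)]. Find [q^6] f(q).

85

Partial fractions give a closed form: a_n = (4/3)·(-2)^n + (-1/2)·(-1)^n + (1/6)·1^n.
At n = 6: a_6 = 85.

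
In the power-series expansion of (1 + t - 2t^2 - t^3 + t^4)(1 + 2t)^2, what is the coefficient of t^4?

-11

(1 + t - 2t^2 - t^3 + t^4) has coefficients 1,1,-2,-1,1 for degrees 0…4.
(1 + 2t)^2 has coefficients 1,4,4,0,0 for degrees 0…4.
[t^4] = 1·0 + 1·0 − 2·4 − 1·4 + 1·1 = -11.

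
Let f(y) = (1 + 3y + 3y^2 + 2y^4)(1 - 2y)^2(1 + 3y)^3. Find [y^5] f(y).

-17

(1 + 3y + 3y^2 + 2y^4) has coefficients 1,3,3,0,2 for degrees 0…4.
(1 - 2y)^2 has coefficients 1,-4,4,0,0,0 for degrees 0…5.
Finally multiplying by (1 + 3y)^3, the product of all factors after the first has coefficients 1,5,-5,-45,0,108 for degrees 0…5.
[y^5] = 1·108 + 3·0 + 3·(-45) + 2·5 = -17.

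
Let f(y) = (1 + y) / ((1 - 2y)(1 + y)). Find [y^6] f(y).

64

The denominator gives the recurrence a_n = a_(n−1) + 2a_(n−2) for n ≥ 3; the numerator fixes a_0 = 1, a_1 = 2, a_2 = 4.
Iterating: 1, 2, 4, 8, 16, 32, 64, so a_6 = 64.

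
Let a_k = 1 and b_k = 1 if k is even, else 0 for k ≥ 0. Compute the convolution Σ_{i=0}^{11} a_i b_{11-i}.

Write out a_i and b_{11-i} for i = 0,…,11 and sum the products.
Σ = 1·0 + 1·1 + 1·0 + 1·1 + 1·0 + 1·1 + 1·0 + 1·1 + 1·0 + 1·1 + 1·0 + 1·1 = 6.

6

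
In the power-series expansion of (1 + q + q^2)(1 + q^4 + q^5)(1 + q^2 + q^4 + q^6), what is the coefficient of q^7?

(1 + q + q^2) has coefficients 1,1,1 for degrees 0…2.
(1 + q^4 + q^5) has coefficients 1,0,0,0,1,1,0,0 for degrees 0…7.
Finally multiplying by (1 + q^2 + q^4 + q^6), the product of all factors after the first has coefficients 1,0,1,0,2,1,2,1 for degrees 0…7.
[q^7] = 1·1 + 1·2 + 1·1 = 4.

4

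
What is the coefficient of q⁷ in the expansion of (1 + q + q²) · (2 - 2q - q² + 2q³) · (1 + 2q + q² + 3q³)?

5

(1 + q + q²) has coefficients 1,1,1 for degrees 0…2.
(2 - 2q - q² + 2q³) has coefficients 2,-2,-1,2,0,0,0,0 for degrees 0…7.
Finally multiplying by (1 + 2q + q² + 3q³), the product of all factors after the first has coefficients 2,2,-3,4,-3,-1,6,0 for degrees 0…7.
[q⁷] = 1·0 + 1·6 + 1·(-1) = 5.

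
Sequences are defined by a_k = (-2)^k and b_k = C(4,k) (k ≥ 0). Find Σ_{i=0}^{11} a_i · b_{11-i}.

-128

The convolution is the x^11 coefficient of A(x)B(x).
Σ = 1·0 − 2·0 + 4·0 − 8·0 + 16·0 − 32·0 + 64·0 − 128·1 + 256·4 − 512·6 + 1024·4 − 2048·1 = -128.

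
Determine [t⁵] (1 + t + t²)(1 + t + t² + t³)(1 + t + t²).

(1 + t + t²) has coefficients 1,1,1 for degrees 0…2.
(1 + t + t² + t³) has coefficients 1,1,1,1,0,0 for degrees 0…5.
Finally multiplying by (1 + t + t²), the product of all factors after the first has coefficients 1,2,3,3,2,1 for degrees 0…5.
[t⁵] = 1·1 + 1·2 + 1·3 = 6.

6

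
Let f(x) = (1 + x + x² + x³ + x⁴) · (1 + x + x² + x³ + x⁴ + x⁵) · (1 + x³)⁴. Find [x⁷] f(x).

(1 + x + x² + x³ + x⁴) has coefficients 1,1,1,1,1 for degrees 0…4.
(1 + x + x² + x³ + x⁴ + x⁵) has coefficients 1,1,1,1,1,1,0,0 for degrees 0…7.
Finally multiplying by (1 + x³)⁴, the product of all factors after the first has coefficients 1,1,1,5,5,5,10,10 for degrees 0…7.
[x⁷] = 1·10 + 1·10 + 1·5 + 1·5 + 1·5 = 35.

35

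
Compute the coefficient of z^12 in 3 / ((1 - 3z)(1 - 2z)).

4758393

Partial fractions give a closed form: a_n = (9)·3^n + (-6)·2^n.
At n = 12: a_12 = 4758393.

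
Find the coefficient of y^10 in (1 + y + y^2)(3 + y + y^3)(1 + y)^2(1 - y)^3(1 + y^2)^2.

(1 + y + y^2) has coefficients 1,1,1 for degrees 0…2.
(3 + y + y^3) has coefficients 3,1,0,1,0,0,0,0,0,0,0 for degrees 0…10.
Multiplying by (1 + y)^2 gives running coefficients 3,7,5,2,2,1,0,0,0,0,0 for degrees 0…10.
Multiplying by (1 - y)^3 gives running coefficients 3,-2,-7,5,4,-4,1,1,-1,0,0 for degrees 0…10.
Finally multiplying by (1 + y^2)^2, the product of all factors after the first has coefficients 3,-2,-1,1,-7,4,2,-2,5,-2,-1 for degrees 0…10.
[y^10] = 1·(-1) + 1·(-2) + 1·5 = 2.

2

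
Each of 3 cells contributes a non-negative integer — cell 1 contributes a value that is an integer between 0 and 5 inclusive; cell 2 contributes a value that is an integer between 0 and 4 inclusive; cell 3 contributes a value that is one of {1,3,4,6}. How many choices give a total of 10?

The generating function for the choices is (1 + z + z² + z³ + z⁴ + z⁵)·(1 + z + z² + z³ + z⁴)·(z + z³ + z⁴ + z⁶); the count is [z¹⁰].
(1 + z + z² + z³ + z⁴ + z⁵) has coefficients 1,1,1,1,1,1 for degrees 0…5.
(1 + z + z² + z³ + z⁴) has coefficients 1,1,1,1,1,0,0,0,0,0,0 for degrees 0…10.
Finally multiplying by (z + z³ + z⁴ + z⁶), the product of all factors after the first has coefficients 0,1,1,2,3,3,3,3,2,1,1 for degrees 0…10.
[z¹⁰] = 1·1 + 1·1 + 1·2 + 1·3 + 1·3 + 1·3 = 13.

13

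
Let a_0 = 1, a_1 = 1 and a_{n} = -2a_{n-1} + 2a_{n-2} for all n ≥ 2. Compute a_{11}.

4896

The ordinary generating function has denominator 1 + 2q - 2q^2.
Iterating the recurrence: a_0,…,a_{11} = 1, 1, 0, 2, -4, 12, -32, 88, -240, 656, -1792, 4896.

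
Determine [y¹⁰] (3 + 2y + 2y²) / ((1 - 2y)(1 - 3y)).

The denominator gives the recurrence a_n = 5a_(n−1) − 6a_(n−2) for n ≥ 3; the numerator fixes a_0 = 3, a_1 = 17, a_2 = 69.
Iterating: 3, 17, 69, 243, 801, 2547, 7929, 24363, 74241, 225027, 679689, so a_10 = 679689.

679689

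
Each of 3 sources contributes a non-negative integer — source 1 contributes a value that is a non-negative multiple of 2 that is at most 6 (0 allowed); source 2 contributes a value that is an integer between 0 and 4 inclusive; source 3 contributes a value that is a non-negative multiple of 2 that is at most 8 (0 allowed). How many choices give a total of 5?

5

The generating function for the choices is (1 + q² + q⁴ + q⁶)·(1 + q + q² + q³ + q⁴)·(1 + q² + q⁴ + q⁶ + q⁸); the count is [q⁵].
(1 + q² + q⁴ + q⁶) has coefficients 1,0,1,0,1,0 for degrees 0…5.
(1 + q + q² + q³ + q⁴) has coefficients 1,1,1,1,1,0 for degrees 0…5.
Finally multiplying by (1 + q² + q⁴ + q⁶ + q⁸), the product of all factors after the first has coefficients 1,1,2,2,3,2 for degrees 0…5.
[q⁵] = 1·2 + 1·2 + 1·1 = 5.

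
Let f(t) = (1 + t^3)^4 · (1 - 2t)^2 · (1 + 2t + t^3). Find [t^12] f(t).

(1 + t^3)^4 has coefficients 1,0,0,4,0,0,6,0,0,4,0,0,1 for degrees 0…12.
(1 - 2t)^2 has coefficients 1,-4,4,0,0,0,0,0,0,0,0,0,0 for degrees 0…12.
Finally multiplying by (1 + 2t + t^3), the product of all factors after the first has coefficients 1,-2,-4,9,-4,4,0,0,0,0,0,0,0 for degrees 0…12.
[t^12] = 1·0 + 4·0 + 6·0 + 4·9 + 1·1 = 37.

37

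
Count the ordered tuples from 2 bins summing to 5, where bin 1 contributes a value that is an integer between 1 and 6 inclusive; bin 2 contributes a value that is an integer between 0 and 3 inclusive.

The generating function for the choices is (q + q^2 + q^3 + q^4 + q^5 + q^6)·(1 + q + q^2 + q^3); the count is [q^5].
(q + q^2 + q^3 + q^4 + q^5 + q^6) has coefficients 0,1,1,1,1,1 for degrees 0…5.
(1 + q + q^2 + q^3) has coefficients 1,1,1,1,0,0 for degrees 0…5.
[q^5] = 1·0 + 1·1 + 1·1 + 1·1 + 1·1 = 4.

4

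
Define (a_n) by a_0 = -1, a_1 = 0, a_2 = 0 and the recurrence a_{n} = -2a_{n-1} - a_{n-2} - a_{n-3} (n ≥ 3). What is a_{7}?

9

The ordinary generating function has denominator 1 + 2q + q^2 + q^3.
Iterating the recurrence: a_0,…,a_{7} = -1, 0, 0, 1, -2, 3, -5, 9.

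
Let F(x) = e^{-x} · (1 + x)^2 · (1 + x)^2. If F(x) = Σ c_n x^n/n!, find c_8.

The EGF product rule gives c_8 = Σ_{k_1+k_2+k_3=8} C(8; k_1,k_2,k_3) · ∏ g_i(k_i), where e^{-x} gives (-1)^k; (1+x)^2 gives the falling factorial (2)_k; (1+x)^2 gives the falling factorial (2)_k.
g_1(k) for k = 0…8: 1, -1, 1, -1, 1, -1, 1, -1, 1.
g_2(k) for k = 0…8: 1, 2, 2, 0, 0, 0, 0, 0, 0.
g_3(k) for k = 0…8: 1, 2, 2, 0, 0, 0, 0, 0, 0.
First combine the last two factors: h(k) = Σ_j C(k,j)·g_2(j)·g_3(k−j) for k = 0…8: 1, 4, 12, 24, 24, 0, 0, 0, 0.
c_8 = Σ_k C(8,k)·g_1(k)·h(8−k) = 70·1·24 + 56·(-1)·24 + 28·1·12 + 8·(-1)·4 + 1·1·1 = 1680 − 1344 + 336 − 32 + 1 = 641.

641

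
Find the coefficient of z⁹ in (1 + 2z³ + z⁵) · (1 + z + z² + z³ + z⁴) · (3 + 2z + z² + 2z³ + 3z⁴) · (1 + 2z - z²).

(1 + 2z³ + z⁵) has coefficients 1,0,0,2,0,1 for degrees 0…5.
(1 + z + z² + z³ + z⁴) has coefficients 1,1,1,1,1,0,0,0,0,0 for degrees 0…9.
Multiplying by (3 + 2z + z² + 2z³ + 3z⁴) gives running coefficients 3,5,6,8,11,8,6,5,3,0 for degrees 0…9.
Finally multiplying by (1 + 2z - z²), the product of all factors after the first has coefficients 3,11,13,15,21,22,11,9,7,1 for degrees 0…9.
[z⁹] = 1·1 + 2·11 + 1·21 = 44.

44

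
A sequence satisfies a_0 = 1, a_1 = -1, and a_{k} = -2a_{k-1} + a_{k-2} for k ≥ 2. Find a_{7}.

The ordinary generating function has denominator 1 + 2z - z^2.
Iterating the recurrence: a_0,…,a_{7} = 1, -1, 3, -7, 17, -41, 99, -239.

-239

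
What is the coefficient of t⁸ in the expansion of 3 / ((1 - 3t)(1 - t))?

29523

The denominator gives the recurrence a_n = 4a_(n−1) − 3a_(n−2) for n ≥ 2; the numerator fixes a_0 = 3, a_1 = 12.
Iterating: 3, 12, 39, 120, 363, 1092, 3279, 9840, 29523, so a_8 = 29523.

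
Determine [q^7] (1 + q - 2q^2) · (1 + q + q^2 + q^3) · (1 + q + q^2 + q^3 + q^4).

(1 + q - 2q^2) has coefficients 1,1,-2 for degrees 0…2.
(1 + q + q^2 + q^3) has coefficients 1,1,1,1,0,0,0,0 for degrees 0…7.
Finally multiplying by (1 + q + q^2 + q^3 + q^4), the product of all factors after the first has coefficients 1,2,3,4,4,3,2,1 for degrees 0…7.
[q^7] = 1·1 + 1·2 − 2·3 = -3.

-3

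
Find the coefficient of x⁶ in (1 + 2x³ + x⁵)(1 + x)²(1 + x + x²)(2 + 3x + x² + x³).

57

(1 + 2x³ + x⁵) has coefficients 1,0,0,2,0,1 for degrees 0…5.
(1 + x)² has coefficients 1,2,1,0,0,0,0 for degrees 0…6.
Multiplying by (1 + x + x²) gives running coefficients 1,3,4,3,1,0,0 for degrees 0…6.
Finally multiplying by (2 + 3x + x² + x³), the product of all factors after the first has coefficients 2,9,18,22,18,10,4 for degrees 0…6.
[x⁶] = 1·4 + 2·22 + 1·9 = 57.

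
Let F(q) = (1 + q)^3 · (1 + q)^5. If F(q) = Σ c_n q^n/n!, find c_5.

6720

The EGF product rule gives c_5 = Σ_{k_1+k_2=5} C(5; k_1,k_2) · ∏ g_i(k_i), where (1+q)^3 gives the falling factorial (3)_k; (1+q)^5 gives the falling factorial (5)_k.
g_1(k) for k = 0…5: 1, 3, 6, 6, 0, 0.
g_2(k) for k = 0…5: 1, 5, 20, 60, 120, 120.
c_5 = Σ_k C(5,k)·g_1(k)·g_2(5−k) = 1·1·120 + 5·3·120 + 10·6·60 + 10·6·20 = 120 + 1800 + 3600 + 1200 = 6720.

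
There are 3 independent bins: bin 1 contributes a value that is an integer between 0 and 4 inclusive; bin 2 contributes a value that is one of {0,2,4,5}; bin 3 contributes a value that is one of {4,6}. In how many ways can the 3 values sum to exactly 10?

6

The generating function for the choices is (1 + q + q² + q³ + q⁴)·(1 + q² + q⁴ + q⁵)·(q⁴ + q⁶); the count is [q¹⁰].
(1 + q + q² + q³ + q⁴) has coefficients 1,1,1,1,1 for degrees 0…4.
(1 + q² + q⁴ + q⁵) has coefficients 1,0,1,0,1,1,0,0,0,0,0 for degrees 0…10.
Finally multiplying by (q⁴ + q⁶), the product of all factors after the first has coefficients 0,0,0,0,1,0,2,0,2,1,1 for degrees 0…10.
[q¹⁰] = 1·1 + 1·1 + 1·2 + 1·0 + 1·2 = 6.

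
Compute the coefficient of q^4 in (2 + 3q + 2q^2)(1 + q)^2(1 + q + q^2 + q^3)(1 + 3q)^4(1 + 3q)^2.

10349

(2 + 3q + 2q^2) has coefficients 2,3,2 for degrees 0…2.
(1 + q)^2 has coefficients 1,2,1,0,0 for degrees 0…4.
Multiplying by (1 + q + q^2 + q^3) gives running coefficients 1,3,4,4,3 for degrees 0…4.
Multiplying by (1 + 3q)^4 gives running coefficients 1,15,94,322,672 for degrees 0…4.
Finally multiplying by (1 + 3q)^2, the product of all factors after the first has coefficients 1,21,193,1021,3450 for degrees 0…4.
[q^4] = 2·3450 + 3·1021 + 2·193 = 10349.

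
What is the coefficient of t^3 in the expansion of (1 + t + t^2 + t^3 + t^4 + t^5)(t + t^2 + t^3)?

3

(1 + t + t^2 + t^3 + t^4 + t^5) has coefficients 1,1,1,1 for degrees 0…3.
(t + t^2 + t^3) has coefficients 0,1,1,1 for degrees 0…3.
[t^3] = 1·1 + 1·1 + 1·1 + 1·0 = 3.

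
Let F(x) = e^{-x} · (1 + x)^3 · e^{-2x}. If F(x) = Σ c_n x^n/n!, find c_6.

The EGF product rule gives c_6 = Σ_{k_1+k_2+k_3=6} C(6; k_1,k_2,k_3) · ∏ g_i(k_i), where e^{-x} gives (-1)^k; (1+x)^3 gives the falling factorial (3)_k; e^{-2x} gives (-2)^k.
g_1(k) for k = 0…6: 1, -1, 1, -1, 1, -1, 1.
g_2(k) for k = 0…6: 1, 3, 6, 6, 0, 0, 0.
g_3(k) for k = 0…6: 1, -2, 4, -8, 16, -32, 64.
First combine the last two factors: h(k) = Σ_j C(k,j)·g_2(j)·g_3(k−j) for k = 0…6: 1, 1, -2, -2, 16, -32, -32.
c_6 = Σ_k C(6,k)·g_1(k)·h(6−k) = 1·1·(-32) + 6·(-1)·(-32) + 15·1·16 + 20·(-1)·(-2) + 15·1·(-2) + 6·(-1)·1 + 1·1·1 = −32 + 192 + 240 + 40 − 30 − 6 + 1 = 405.

405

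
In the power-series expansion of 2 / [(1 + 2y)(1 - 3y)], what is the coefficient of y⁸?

8078

Partial fractions give a closed form: a_n = (4/5)·(-2)^n + (6/5)·3^n.
At n = 8: a_8 = 8078.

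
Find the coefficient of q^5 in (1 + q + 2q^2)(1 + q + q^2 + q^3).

2

(1 + q + 2q^2) has coefficients 1,1,2 for degrees 0…2.
(1 + q + q^2 + q^3) has coefficients 1,1,1,1,0,0 for degrees 0…5.
[q^5] = 1·0 + 1·0 + 2·1 = 2.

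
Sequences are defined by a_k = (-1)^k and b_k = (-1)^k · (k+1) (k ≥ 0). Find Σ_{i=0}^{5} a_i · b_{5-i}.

-21

This is [x^5] in the product of the two ordinary generating functions.
Σ = 1·(-6) − 1·5 + 1·(-4) − 1·3 + 1·(-2) − 1·1 = -21.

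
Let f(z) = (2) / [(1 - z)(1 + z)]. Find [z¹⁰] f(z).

Partial fractions give a closed form: a_n = (1)·1^n + (1)·(-1)^n.
At n = 10: a_10 = 2.

2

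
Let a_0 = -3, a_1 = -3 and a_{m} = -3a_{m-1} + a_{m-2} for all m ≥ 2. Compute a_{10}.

The ordinary generating function has denominator 1 + 3z - z^2.
Iterating the recurrence: a_0,…,a_{10} = -3, -3, 6, -21, 69, -228, 753, -2487, 8214, -27129, 89601.

89601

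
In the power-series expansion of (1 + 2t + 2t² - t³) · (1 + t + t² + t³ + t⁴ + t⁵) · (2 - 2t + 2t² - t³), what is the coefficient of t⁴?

7

(1 + 2t + 2t² - t³) has coefficients 1,2,2,-1 for degrees 0…3.
(1 + t + t² + t³ + t⁴ + t⁵) has coefficients 1,1,1,1,1 for degrees 0…4.
Finally multiplying by (2 - 2t + 2t² - t³), the product of all factors after the first has coefficients 2,0,2,1,1 for degrees 0…4.
[t⁴] = 1·1 + 2·1 + 2·2 − 1·0 = 7.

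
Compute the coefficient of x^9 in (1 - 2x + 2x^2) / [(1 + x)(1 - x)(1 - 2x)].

340

Partial fractions give a closed form: a_n = (5/6)·(-1)^n + (-1/2)·1^n + (2/3)·2^n.
At n = 9: a_9 = 340.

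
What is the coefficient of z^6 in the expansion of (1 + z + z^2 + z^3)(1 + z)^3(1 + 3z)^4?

1858

(1 + z + z^2 + z^3) has coefficients 1,1,1,1 for degrees 0…3.
(1 + z)^3 has coefficients 1,3,3,1,0,0,0 for degrees 0…6.
Finally multiplying by (1 + 3z)^4, the product of all factors after the first has coefficients 1,15,93,307,579,621,351 for degrees 0…6.
[z^6] = 1·351 + 1·621 + 1·579 + 1·307 = 1858.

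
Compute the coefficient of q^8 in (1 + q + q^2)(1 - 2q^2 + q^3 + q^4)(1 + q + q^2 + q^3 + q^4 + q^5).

2

(1 + q + q^2) has coefficients 1,1,1 for degrees 0…2.
(1 - 2q^2 + q^3 + q^4) has coefficients 1,0,-2,1,1,0,0,0,0 for degrees 0…8.
Finally multiplying by (1 + q + q^2 + q^3 + q^4 + q^5), the product of all factors after the first has coefficients 1,1,-1,0,1,1,0,0,2 for degrees 0…8.
[q^8] = 1·2 + 1·0 + 1·0 = 2.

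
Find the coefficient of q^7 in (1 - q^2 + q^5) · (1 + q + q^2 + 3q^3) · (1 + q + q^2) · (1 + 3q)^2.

-21

(1 - q^2 + q^5) has coefficients 1,0,-1,0,0,1 for degrees 0…5.
(1 + q + q^2 + 3q^3) has coefficients 1,1,1,3,0,0,0,0 for degrees 0…7.
Multiplying by (1 + q + q^2) gives running coefficients 1,2,3,5,4,3,0,0 for degrees 0…7.
Finally multiplying by (1 + 3q)^2, the product of all factors after the first has coefficients 1,8,24,41,61,72,54,27 for degrees 0…7.
[q^7] = 1·27 − 1·72 + 1·24 = -21.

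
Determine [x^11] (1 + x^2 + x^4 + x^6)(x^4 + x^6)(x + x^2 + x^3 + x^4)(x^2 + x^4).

7

(1 + x^2 + x^4 + x^6) has coefficients 1,0,1,0,1,0,1 for degrees 0…6.
(x^4 + x^6) has coefficients 0,0,0,0,1,0,1,0,0,0,0,0 for degrees 0…11.
Multiplying by (x + x^2 + x^3 + x^4) gives running coefficients 0,0,0,0,0,1,1,2,2,1,1,0 for degrees 0…11.
Finally multiplying by (x^2 + x^4), the product of all factors after the first has coefficients 0,0,0,0,0,0,0,1,1,3,3,3 for degrees 0…11.
[x^11] = 1·3 + 1·3 + 1·1 + 1·0 = 7.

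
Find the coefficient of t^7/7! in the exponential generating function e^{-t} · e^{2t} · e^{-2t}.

-1

The EGF product rule gives c_7 = Σ_{k_1+k_2+k_3=7} C(7; k_1,k_2,k_3) · ∏ g_i(k_i), where e^{-t} gives (-1)^k; e^{2t} gives (2)^k; e^{-2t} gives (-2)^k.
g_1(k) for k = 0…7: 1, -1, 1, -1, 1, -1, 1, -1.
g_2(k) for k = 0…7: 1, 2, 4, 8, 16, 32, 64, 128.
g_3(k) for k = 0…7: 1, -2, 4, -8, 16, -32, 64, -128.
First combine the last two factors: h(k) = Σ_j C(k,j)·g_2(j)·g_3(k−j) for k = 0…7: 1, 0, 0, 0, 0, 0, 0, 0.
c_7 = Σ_k C(7,k)·g_1(k)·h(7−k) = 1·(-1)·1 = -1.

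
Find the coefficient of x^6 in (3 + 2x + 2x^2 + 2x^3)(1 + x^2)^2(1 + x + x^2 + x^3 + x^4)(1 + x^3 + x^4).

61

(3 + 2x + 2x^2 + 2x^3) has coefficients 3,2,2,2 for degrees 0…3.
(1 + x^2)^2 has coefficients 1,0,2,0,1,0,0 for degrees 0…6.
Multiplying by (1 + x + x^2 + x^3 + x^4) gives running coefficients 1,1,3,3,4,3,3 for degrees 0…6.
Finally multiplying by (1 + x^3 + x^4), the product of all factors after the first has coefficients 1,1,3,4,6,7,9 for degrees 0…6.
[x^6] = 3·9 + 2·7 + 2·6 + 2·4 = 61.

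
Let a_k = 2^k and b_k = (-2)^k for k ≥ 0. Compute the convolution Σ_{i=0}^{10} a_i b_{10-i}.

1024

Write out a_i and b_{10-i} for i = 0,…,10 and sum the products.
Σ = 1·1024 + 2·(-512) + 4·256 + 8·(-128) + 16·64 + 32·(-32) + 64·16 + 128·(-8) + 256·4 + 512·(-2) + 1024·1 = 1024.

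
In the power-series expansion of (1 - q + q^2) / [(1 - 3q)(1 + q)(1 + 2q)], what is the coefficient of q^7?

587

Partial fractions give a closed form: a_n = (7/20)·3^n + (-3/4)·(-1)^n + (7/5)·(-2)^n.
At n = 7: a_7 = 587.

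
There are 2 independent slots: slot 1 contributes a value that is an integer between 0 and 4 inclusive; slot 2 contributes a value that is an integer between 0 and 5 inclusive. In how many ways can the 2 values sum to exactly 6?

4

The generating function for the choices is (1 + z + z² + z³ + z⁴)·(1 + z + z² + z³ + z⁴ + z⁵); the count is [z⁶].
(1 + z + z² + z³ + z⁴) has coefficients 1,1,1,1,1 for degrees 0…4.
(1 + z + z² + z³ + z⁴ + z⁵) has coefficients 1,1,1,1,1,1,0 for degrees 0…6.
[z⁶] = 1·0 + 1·1 + 1·1 + 1·1 + 1·1 = 4.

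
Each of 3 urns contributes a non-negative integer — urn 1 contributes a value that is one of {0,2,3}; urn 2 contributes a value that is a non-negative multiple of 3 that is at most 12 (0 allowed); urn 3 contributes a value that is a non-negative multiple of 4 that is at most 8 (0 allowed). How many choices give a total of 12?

3

The generating function for the choices is (1 + x^2 + x^3)·(1 + x^3 + x^6 + x^9 + x^12)·(1 + x^4 + x^8); the count is [x^12].
(1 + x^2 + x^3) has coefficients 1,0,1,1 for degrees 0…3.
(1 + x^3 + x^6 + x^9 + x^12) has coefficients 1,0,0,1,0,0,1,0,0,1,0,0,1 for degrees 0…12.
Finally multiplying by (1 + x^4 + x^8), the product of all factors after the first has coefficients 1,0,0,1,1,0,1,1,1,1,1,1,1 for degrees 0…12.
[x^12] = 1·1 + 1·1 + 1·1 = 3.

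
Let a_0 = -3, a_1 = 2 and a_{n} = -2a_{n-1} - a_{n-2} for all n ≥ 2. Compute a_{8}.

The ordinary generating function has denominator 1 + 2z + z^2.
Iterating the recurrence: a_0,…,a_{8} = -3, 2, -1, 0, 1, -2, 3, -4, 5.

5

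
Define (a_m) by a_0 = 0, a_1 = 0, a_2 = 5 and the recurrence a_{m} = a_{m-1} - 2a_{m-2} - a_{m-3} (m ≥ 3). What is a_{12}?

The ordinary generating function has denominator 1 - t + 2t^2 + t^3.
Iterating the recurrence: a_0,…,a_{12} = 0, 0, 5, 5, -5, -20, -15, 30, 80, 35, -155, -305, -30.

-30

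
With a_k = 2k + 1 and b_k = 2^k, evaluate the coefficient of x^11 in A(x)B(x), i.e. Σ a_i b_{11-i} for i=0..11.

The convolution is the x^11 coefficient of A(x)B(x).
Σ = 1·2048 + 3·1024 + 5·512 + 7·256 + 9·128 + 11·64 + 13·32 + 15·16 + 17·8 + 19·4 + 21·2 + 23·1 = 12261.

12261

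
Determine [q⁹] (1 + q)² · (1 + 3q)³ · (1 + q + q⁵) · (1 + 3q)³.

3159

(1 + q)² has coefficients 1,2,1 for degrees 0…2.
(1 + 3q)³ has coefficients 1,9,27,27,0,0,0,0,0,0 for degrees 0…9.
Multiplying by (1 + q + q⁵) gives running coefficients 1,10,36,54,27,1,9,27,27,0 for degrees 0…9.
Finally multiplying by (1 + 3q)³, the product of all factors after the first has coefficients 1,19,153,675,1755,2674,2205,864,540,1215 for degrees 0…9.
[q⁹] = 1·1215 + 2·540 + 1·864 = 3159.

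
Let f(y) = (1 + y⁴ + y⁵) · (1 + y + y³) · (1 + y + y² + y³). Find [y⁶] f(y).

(1 + y⁴ + y⁵) has coefficients 1,0,0,0,1,1 for degrees 0…5.
(1 + y + y³) has coefficients 1,1,0,1,0,0,0 for degrees 0…6.
Finally multiplying by (1 + y + y² + y³), the product of all factors after the first has coefficients 1,2,2,3,2,1,1 for degrees 0…6.
[y⁶] = 1·1 + 1·2 + 1·2 = 5.

5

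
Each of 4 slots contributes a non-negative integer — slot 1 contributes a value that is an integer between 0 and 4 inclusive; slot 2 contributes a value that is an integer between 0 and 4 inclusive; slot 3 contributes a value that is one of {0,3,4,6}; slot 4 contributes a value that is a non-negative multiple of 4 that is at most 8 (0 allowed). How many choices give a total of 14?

22

The generating function for the choices is (1 + q + q^2 + q^3 + q^4)·(1 + q + q^2 + q^3 + q^4)·(1 + q^3 + q^4 + q^6)·(1 + q^4 + q^8); the count is [q^14].
(1 + q + q^2 + q^3 + q^4) has coefficients 1,1,1,1,1 for degrees 0…4.
(1 + q + q^2 + q^3 + q^4) has coefficients 1,1,1,1,1,0,0,0,0,0,0,0,0,0,0 for degrees 0…14.
Multiplying by (1 + q^3 + q^4 + q^6) gives running coefficients 1,1,1,2,3,2,3,3,2,1,1,0,0,0,0 for degrees 0…14.
Finally multiplying by (1 + q^4 + q^8), the product of all factors after the first has coefficients 1,1,1,2,4,3,4,5,6,4,5,5,5,3,4 for degrees 0…14.
[q^14] = 1·4 + 1·3 + 1·5 + 1·5 + 1·5 = 22.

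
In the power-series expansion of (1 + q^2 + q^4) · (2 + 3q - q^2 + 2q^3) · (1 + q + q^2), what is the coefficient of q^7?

6

(1 + q^2 + q^4) has coefficients 1,0,1,0,1 for degrees 0…4.
(2 + 3q - q^2 + 2q^3) has coefficients 2,3,-1,2,0,0,0,0 for degrees 0…7.
Finally multiplying by (1 + q + q^2), the product of all factors after the first has coefficients 2,5,4,4,1,2,0,0 for degrees 0…7.
[q^7] = 1·0 + 1·2 + 1·4 = 6.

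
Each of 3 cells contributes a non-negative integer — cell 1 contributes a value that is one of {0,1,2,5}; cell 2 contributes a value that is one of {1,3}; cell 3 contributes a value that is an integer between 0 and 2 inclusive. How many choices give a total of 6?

The generating function for the choices is (1 + y + y^2 + y^5)·(y + y^3)·(1 + y + y^2); the count is [y^6].
(1 + y + y^2 + y^5) has coefficients 1,1,1,0,0,1 for degrees 0…5.
(y + y^3) has coefficients 0,1,0,1,0,0,0 for degrees 0…6.
Finally multiplying by (1 + y + y^2), the product of all factors after the first has coefficients 0,1,1,2,1,1,0 for degrees 0…6.
[y^6] = 1·0 + 1·1 + 1·1 + 1·1 = 3.

3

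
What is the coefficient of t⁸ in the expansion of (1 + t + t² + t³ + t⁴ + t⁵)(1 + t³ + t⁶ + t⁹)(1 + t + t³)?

(1 + t + t² + t³ + t⁴ + t⁵) has coefficients 1,1,1,1,1,1 for degrees 0…5.
(1 + t³ + t⁶ + t⁹) has coefficients 1,0,0,1,0,0,1,0,0 for degrees 0…8.
Finally multiplying by (1 + t + t³), the product of all factors after the first has coefficients 1,1,0,2,1,0,2,1,0 for degrees 0…8.
[t⁸] = 1·0 + 1·1 + 1·2 + 1·0 + 1·1 + 1·2 = 6.

6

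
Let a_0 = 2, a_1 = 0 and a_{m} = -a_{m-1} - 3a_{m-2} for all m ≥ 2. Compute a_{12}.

-1518

The ordinary generating function has denominator 1 + y + 3y^2.
Iterating the recurrence: a_0,…,a_{12} = 2, 0, -6, 6, 12, -30, -6, 96, -78, -210, 444, 186, -1518.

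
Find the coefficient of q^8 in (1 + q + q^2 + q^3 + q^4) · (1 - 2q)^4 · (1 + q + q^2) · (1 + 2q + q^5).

-13

(1 + q + q^2 + q^3 + q^4) has coefficients 1,1,1,1,1 for degrees 0…4.
(1 - 2q)^4 has coefficients 1,-8,24,-32,16,0,0,0,0 for degrees 0…8.
Multiplying by (1 + q + q^2) gives running coefficients 1,-7,17,-16,8,-16,16,0,0 for degrees 0…8.
Finally multiplying by (1 + 2q + q^5), the product of all factors after the first has coefficients 1,-5,3,18,-24,1,-23,49,-16 for degrees 0…8.
[q^8] = 1·(-16) + 1·49 + 1·(-23) + 1·1 + 1·(-24) = -13.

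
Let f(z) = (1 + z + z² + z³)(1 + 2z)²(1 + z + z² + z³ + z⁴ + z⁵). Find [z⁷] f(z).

(1 + z + z² + z³) has coefficients 1,1,1,1 for degrees 0…3.
(1 + 2z)² has coefficients 1,4,4,0,0,0,0,0 for degrees 0…7.
Finally multiplying by (1 + z + z² + z³ + z⁴ + z⁵), the product of all factors after the first has coefficients 1,5,9,9,9,9,8,4 for degrees 0…7.
[z⁷] = 1·4 + 1·8 + 1·9 + 1·9 = 30.

30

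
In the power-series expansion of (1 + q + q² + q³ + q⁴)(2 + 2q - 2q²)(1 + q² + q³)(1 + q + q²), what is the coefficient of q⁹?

(1 + q + q² + q³ + q⁴) has coefficients 1,1,1,1,1 for degrees 0…4.
(2 + 2q - 2q²) has coefficients 2,2,-2,0,0,0,0,0,0,0 for degrees 0…9.
Multiplying by (1 + q² + q³) gives running coefficients 2,2,0,4,0,-2,0,0,0,0 for degrees 0…9.
Finally multiplying by (1 + q + q²), the product of all factors after the first has coefficients 2,4,4,6,4,2,-2,-2,0,0 for degrees 0…9.
[q⁹] = 1·0 + 1·0 + 1·(-2) + 1·(-2) + 1·2 = -2.

-2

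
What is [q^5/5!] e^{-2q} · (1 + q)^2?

-32

The EGF product rule gives c_5 = Σ_{k_1+k_2=5} C(5; k_1,k_2) · ∏ g_i(k_i), where e^{-2q} gives (-2)^k; (1+q)^2 gives the falling factorial (2)_k.
g_1(k) for k = 0…5: 1, -2, 4, -8, 16, -32.
g_2(k) for k = 0…5: 1, 2, 2, 0, 0, 0.
c_5 = Σ_k C(5,k)·g_1(k)·g_2(5−k) = 10·(-8)·2 + 5·16·2 + 1·(-32)·1 = −160 + 160 − 32 = -32.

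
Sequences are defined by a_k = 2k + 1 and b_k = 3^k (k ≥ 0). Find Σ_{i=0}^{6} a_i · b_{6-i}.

2179

This is [x^6] in the product of the two ordinary generating functions.
Σ = 1·729 + 3·243 + 5·81 + 7·27 + 9·9 + 11·3 + 13·1 = 2179.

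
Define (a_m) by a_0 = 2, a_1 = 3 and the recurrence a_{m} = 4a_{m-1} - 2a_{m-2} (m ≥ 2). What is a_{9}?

The ordinary generating function has denominator 1 - 4y + 2y^2.
Iterating the recurrence: a_0,…,a_{9} = 2, 3, 8, 26, 88, 300, 1024, 3496, 11936, 40752.

40752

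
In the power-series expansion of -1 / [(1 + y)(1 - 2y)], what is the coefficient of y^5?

-21

Partial fractions give a closed form: a_n = (-1/3)·(-1)^n + (-2/3)·2^n.
At n = 5: a_5 = -21.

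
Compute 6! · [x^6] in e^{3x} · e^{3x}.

46656

The EGF product rule gives c_6 = Σ_{k_1+k_2=6} C(6; k_1,k_2) · ∏ g_i(k_i), where e^{3x} gives (3)^k; e^{3x} gives (3)^k.
g_1(k) for k = 0…6: 1, 3, 9, 27, 81, 243, 729.
g_2(k) for k = 0…6: 1, 3, 9, 27, 81, 243, 729.
c_6 = Σ_k C(6,k)·g_1(k)·g_2(6−k) = 1·1·729 + 6·3·243 + 15·9·81 + 20·27·27 + 15·81·9 + 6·243·3 + 1·729·1 = 729 + 4374 + 10935 + 14580 + 10935 + 4374 + 729 = 46656.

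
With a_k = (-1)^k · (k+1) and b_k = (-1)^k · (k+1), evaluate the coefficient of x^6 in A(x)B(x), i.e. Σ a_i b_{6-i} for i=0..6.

Write out a_i and b_{6-i} for i = 0,…,6 and sum the products.
Σ = 1·7 − 2·(-6) + 3·5 − 4·(-4) + 5·3 − 6·(-2) + 7·1 = 84.

84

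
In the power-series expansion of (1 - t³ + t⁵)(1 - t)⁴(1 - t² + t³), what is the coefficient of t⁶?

(1 - t³ + t⁵) has coefficients 1,0,0,-1,0,1 for degrees 0…5.
(1 - t)⁴ has coefficients 1,-4,6,-4,1,0,0 for degrees 0…6.
Finally multiplying by (1 - t² + t³), the product of all factors after the first has coefficients 1,-4,5,1,-9,10,-5 for degrees 0…6.
[t⁶] = 1·(-5) − 1·1 + 1·(-4) = -10.

-10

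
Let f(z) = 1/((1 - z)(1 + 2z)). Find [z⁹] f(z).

-341

Partial fractions give a closed form: a_n = (1/3)·1^n + (2/3)·(-2)^n.
At n = 9: a_9 = -341.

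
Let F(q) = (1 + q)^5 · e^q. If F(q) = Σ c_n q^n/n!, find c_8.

The EGF product rule gives c_8 = Σ_{k_1+k_2=8} C(8; k_1,k_2) · ∏ g_i(k_i), where (1+q)^5 gives the falling factorial (5)_k; e^q gives (1)^k.
g_1(k) for k = 0…8: 1, 5, 20, 60, 120, 120, 0, 0, 0.
g_2(k) for k = 0…8: 1, 1, 1, 1, 1, 1, 1, 1, 1.
c_8 = Σ_k C(8,k)·g_1(k)·g_2(8−k) = 1·1·1 + 8·5·1 + 28·20·1 + 56·60·1 + 70·120·1 + 56·120·1 = 1 + 40 + 560 + 3360 + 8400 + 6720 = 19081.

19081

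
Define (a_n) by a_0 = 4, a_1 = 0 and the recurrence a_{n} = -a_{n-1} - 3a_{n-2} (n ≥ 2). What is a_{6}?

-12

The ordinary generating function has denominator 1 + q + 3q^2.
Iterating the recurrence: a_0,…,a_{6} = 4, 0, -12, 12, 24, -60, -12.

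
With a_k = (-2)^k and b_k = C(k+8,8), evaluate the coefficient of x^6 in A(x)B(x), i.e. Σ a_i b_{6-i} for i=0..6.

1585

Write out a_i and b_{6-i} for i = 0,…,6 and sum the products.
Σ = 1·3003 − 2·1287 + 4·495 − 8·165 + 16·45 − 32·9 + 64·1 = 1585.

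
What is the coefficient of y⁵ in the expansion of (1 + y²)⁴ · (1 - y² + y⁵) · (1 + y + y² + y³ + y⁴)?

6

(1 + y²)⁴ has coefficients 1,0,4,0,6,0 for degrees 0…5.
(1 - y² + y⁵) has coefficients 1,0,-1,0,0,1 for degrees 0…5.
Finally multiplying by (1 + y + y² + y³ + y⁴), the product of all factors after the first has coefficients 1,1,0,0,0,0 for degrees 0…5.
[y⁵] = 1·0 + 4·0 + 6·1 = 6.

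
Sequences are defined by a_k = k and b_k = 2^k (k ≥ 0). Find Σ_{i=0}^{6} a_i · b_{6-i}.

120

The convolution is the t^6 coefficient of A(t)B(t).
Σ = 0·64 + 1·32 + 2·16 + 3·8 + 4·4 + 5·2 + 6·1 = 120.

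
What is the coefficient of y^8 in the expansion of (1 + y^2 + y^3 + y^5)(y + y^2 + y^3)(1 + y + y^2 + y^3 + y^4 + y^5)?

(1 + y^2 + y^3 + y^5) has coefficients 1,0,1,1,0,1 for degrees 0…5.
(y + y^2 + y^3) has coefficients 0,1,1,1,0,0,0,0,0 for degrees 0…8.
Finally multiplying by (1 + y + y^2 + y^3 + y^4 + y^5), the product of all factors after the first has coefficients 0,1,2,3,3,3,3,2,1 for degrees 0…8.
[y^8] = 1·1 + 1·3 + 1·3 + 1·3 = 10.

10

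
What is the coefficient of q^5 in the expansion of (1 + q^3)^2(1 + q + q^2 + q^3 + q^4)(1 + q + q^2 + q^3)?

9

(1 + q^3)^2 has coefficients 1,0,0,2,0,0 for degrees 0…5.
(1 + q + q^2 + q^3 + q^4) has coefficients 1,1,1,1,1,0 for degrees 0…5.
Finally multiplying by (1 + q + q^2 + q^3), the product of all factors after the first has coefficients 1,2,3,4,4,3 for degrees 0…5.
[q^5] = 1·3 + 2·3 = 9.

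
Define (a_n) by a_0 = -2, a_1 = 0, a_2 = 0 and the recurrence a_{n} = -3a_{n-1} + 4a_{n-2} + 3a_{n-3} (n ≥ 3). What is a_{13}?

-3574896

The ordinary generating function has denominator 1 + 3x - 4x^2 - 3x^3.
Iterating the recurrence: a_0,…,a_{13} = -2, 0, 0, -6, 18, -78, 288, -1122, 4284, -16476, 63198, -242646, 931302, -3574896.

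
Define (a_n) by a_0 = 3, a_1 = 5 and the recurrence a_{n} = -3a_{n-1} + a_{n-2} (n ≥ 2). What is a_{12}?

-1911957

The ordinary generating function has denominator 1 + 3x - x^2.
Iterating the recurrence: a_0,…,a_{12} = 3, 5, -12, 41, -135, 446, -1473, 4865, -16068, 53069, -175275, 578894, -1911957.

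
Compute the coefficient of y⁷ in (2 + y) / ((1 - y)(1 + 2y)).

-127

Partial fractions give a closed form: a_n = (1)·1^n + (1)·(-2)^n.
At n = 7: a_7 = -127.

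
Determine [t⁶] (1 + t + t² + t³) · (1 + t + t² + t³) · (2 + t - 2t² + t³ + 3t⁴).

11

(1 + t + t² + t³) has coefficients 1,1,1,1 for degrees 0…3.
(1 + t + t² + t³) has coefficients 1,1,1,1,0,0,0 for degrees 0…6.
Finally multiplying by (2 + t - 2t² + t³ + 3t⁴), the product of all factors after the first has coefficients 2,3,1,2,3,2,4 for degrees 0…6.
[t⁶] = 1·4 + 1·2 + 1·3 + 1·2 = 11.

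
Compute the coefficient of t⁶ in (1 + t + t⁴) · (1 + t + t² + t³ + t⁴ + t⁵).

(1 + t + t⁴) has coefficients 1,1,0,0,1 for degrees 0…4.
(1 + t + t² + t³ + t⁴ + t⁵) has coefficients 1,1,1,1,1,1,0 for degrees 0…6.
[t⁶] = 1·0 + 1·1 + 1·1 = 2.

2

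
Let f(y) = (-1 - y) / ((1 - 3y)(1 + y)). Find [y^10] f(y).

The denominator gives the recurrence a_n = 2a_(n−1) + 3a_(n−2) for n ≥ 3; the numerator fixes a_0 = -1, a_1 = -3, a_2 = -9.
Iterating: -1, -3, -9, -27, -81, -243, -729, -2187, -6561, -19683, -59049, so a_10 = -59049.

-59049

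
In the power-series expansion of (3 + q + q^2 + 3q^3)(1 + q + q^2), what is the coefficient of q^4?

(3 + q + q^2 + 3q^3) has coefficients 3,1,1,3 for degrees 0…3.
(1 + q + q^2) has coefficients 1,1,1,0,0 for degrees 0…4.
[q^4] = 3·0 + 1·0 + 1·1 + 3·1 = 4.

4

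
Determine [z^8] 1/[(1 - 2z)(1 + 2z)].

256

Partial fractions give a closed form: a_n = (1/2)·2^n + (1/2)·(-2)^n.
At n = 8: a_8 = 256.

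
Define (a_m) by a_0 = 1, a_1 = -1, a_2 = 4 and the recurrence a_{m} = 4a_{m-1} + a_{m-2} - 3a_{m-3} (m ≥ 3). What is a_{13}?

16463023

The ordinary generating function has denominator 1 - 4z - z^2 + 3z^3.
Iterating the recurrence: a_0,…,a_{13} = 1, -1, 4, 12, 55, 220, 899, 3651, 14843, 60326, 245194, 996573, 4050508, 16463023.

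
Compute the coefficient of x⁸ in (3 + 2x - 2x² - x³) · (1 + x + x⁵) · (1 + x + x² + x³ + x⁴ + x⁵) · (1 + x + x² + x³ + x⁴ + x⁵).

(3 + 2x - 2x² - x³) has coefficients 3,2,-2,-1 for degrees 0…3.
(1 + x + x⁵) has coefficients 1,1,0,0,0,1,0,0,0 for degrees 0…8.
Multiplying by (1 + x + x² + x³ + x⁴ + x⁵) gives running coefficients 1,2,2,2,2,3,2,1,1 for degrees 0…8.
Finally multiplying by (1 + x + x² + x³ + x⁴ + x⁵), the product of all factors after the first has coefficients 1,3,5,7,9,12,13,12,11 for degrees 0…8.
[x⁸] = 3·11 + 2·12 − 2·13 − 1·12 = 19.

19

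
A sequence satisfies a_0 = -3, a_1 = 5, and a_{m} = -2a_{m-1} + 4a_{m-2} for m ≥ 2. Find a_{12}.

-2568192

The ordinary generating function has denominator 1 + 2x - 4x^2.
Iterating the recurrence: a_0,…,a_{12} = -3, 5, -22, 64, -216, 688, -2240, 7232, -23424, 75776, -245248, 793600, -2568192.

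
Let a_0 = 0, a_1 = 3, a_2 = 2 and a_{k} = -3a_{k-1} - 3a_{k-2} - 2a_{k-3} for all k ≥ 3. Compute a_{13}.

The ordinary generating function has denominator 1 + 3x + 3x^2 + 2x^3.
Iterating the recurrence: a_0,…,a_{13} = 0, 3, 2, -15, 33, -58, 105, -207, 422, -855, 1713, -3418, 6825, -13647.

-13647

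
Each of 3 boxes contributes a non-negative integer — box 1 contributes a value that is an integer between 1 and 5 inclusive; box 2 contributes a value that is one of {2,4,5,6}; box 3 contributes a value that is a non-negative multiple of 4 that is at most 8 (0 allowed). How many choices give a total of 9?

5

The generating function for the choices is (y + y² + y³ + y⁴ + y⁵)·(y² + y⁴ + y⁵ + y⁶)·(1 + y⁴ + y⁸); the count is [y⁹].
(y + y² + y³ + y⁴ + y⁵) has coefficients 0,1,1,1,1,1 for degrees 0…5.
(y² + y⁴ + y⁵ + y⁶) has coefficients 0,0,1,0,1,1,1,0,0,0 for degrees 0…9.
Finally multiplying by (1 + y⁴ + y⁸), the product of all factors after the first has coefficients 0,0,1,0,1,1,2,0,1,1 for degrees 0…9.
[y⁹] = 1·1 + 1·0 + 1·2 + 1·1 + 1·1 = 5.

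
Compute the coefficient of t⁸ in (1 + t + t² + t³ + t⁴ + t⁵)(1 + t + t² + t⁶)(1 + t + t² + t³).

(1 + t + t² + t³ + t⁴ + t⁵) has coefficients 1,1,1,1,1,1 for degrees 0…5.
(1 + t + t² + t⁶) has coefficients 1,1,1,0,0,0,1,0,0 for degrees 0…8.
Finally multiplying by (1 + t + t² + t³), the product of all factors after the first has coefficients 1,2,3,3,2,1,1,1,1 for degrees 0…8.
[t⁸] = 1·1 + 1·1 + 1·1 + 1·1 + 1·2 + 1·3 = 9.

9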